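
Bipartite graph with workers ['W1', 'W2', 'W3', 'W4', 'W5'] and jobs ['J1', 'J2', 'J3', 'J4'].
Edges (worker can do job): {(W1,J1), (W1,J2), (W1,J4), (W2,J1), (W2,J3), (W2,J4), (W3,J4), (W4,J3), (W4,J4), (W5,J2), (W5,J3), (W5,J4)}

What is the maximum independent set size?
Maximum independent set = 5

By König's theorem:
- Min vertex cover = Max matching = 4
- Max independent set = Total vertices - Min vertex cover
- Max independent set = 9 - 4 = 5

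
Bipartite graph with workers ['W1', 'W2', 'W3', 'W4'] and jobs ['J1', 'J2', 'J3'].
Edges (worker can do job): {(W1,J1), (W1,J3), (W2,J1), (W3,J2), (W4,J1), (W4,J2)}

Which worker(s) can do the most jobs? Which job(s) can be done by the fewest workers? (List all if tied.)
Most versatile: W1, W4 (2 jobs); Least covered: J3 (1 workers)

Worker degrees (jobs they can do): W1:2, W2:1, W3:1, W4:2
Job degrees (workers who can do it): J1:3, J2:2, J3:1

Maximum worker degree is 2, achieved by: W1, W4
Minimum job degree is 1, achieved by: J3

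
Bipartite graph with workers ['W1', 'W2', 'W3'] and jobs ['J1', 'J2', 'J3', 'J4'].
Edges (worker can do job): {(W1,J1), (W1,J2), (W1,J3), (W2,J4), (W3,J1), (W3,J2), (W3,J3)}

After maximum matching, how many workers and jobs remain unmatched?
Unmatched: 0 workers, 1 jobs

Maximum matching size: 3
Workers: 3 total, 3 matched, 0 unmatched
Jobs: 4 total, 3 matched, 1 unmatched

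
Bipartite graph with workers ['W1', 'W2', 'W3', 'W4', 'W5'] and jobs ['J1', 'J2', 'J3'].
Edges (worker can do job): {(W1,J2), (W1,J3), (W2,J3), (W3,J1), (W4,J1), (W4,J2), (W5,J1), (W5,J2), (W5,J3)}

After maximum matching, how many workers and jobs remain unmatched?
Unmatched: 2 workers, 0 jobs

Maximum matching size: 3
Workers: 5 total, 3 matched, 2 unmatched
Jobs: 3 total, 3 matched, 0 unmatched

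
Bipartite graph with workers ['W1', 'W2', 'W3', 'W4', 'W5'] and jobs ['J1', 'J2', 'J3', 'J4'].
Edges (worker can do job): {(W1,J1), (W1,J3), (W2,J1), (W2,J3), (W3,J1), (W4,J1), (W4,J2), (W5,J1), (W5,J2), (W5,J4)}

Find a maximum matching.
Matching: {(W1,J3), (W3,J1), (W4,J2), (W5,J4)}

Maximum matching (size 4):
  W1 → J3
  W3 → J1
  W4 → J2
  W5 → J4

Each worker is assigned to at most one job, and each job to at most one worker.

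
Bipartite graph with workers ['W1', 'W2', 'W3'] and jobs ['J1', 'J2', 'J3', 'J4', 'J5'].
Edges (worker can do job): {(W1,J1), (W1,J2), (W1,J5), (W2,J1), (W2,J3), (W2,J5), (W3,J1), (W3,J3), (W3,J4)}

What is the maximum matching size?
Maximum matching size = 3

Maximum matching: {(W1,J1), (W2,J5), (W3,J4)}
Size: 3

This assigns 3 workers to 3 distinct jobs.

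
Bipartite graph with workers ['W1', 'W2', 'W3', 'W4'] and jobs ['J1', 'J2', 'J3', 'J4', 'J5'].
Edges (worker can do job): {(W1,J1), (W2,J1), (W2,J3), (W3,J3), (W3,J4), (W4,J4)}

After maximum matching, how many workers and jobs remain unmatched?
Unmatched: 1 workers, 2 jobs

Maximum matching size: 3
Workers: 4 total, 3 matched, 1 unmatched
Jobs: 5 total, 3 matched, 2 unmatched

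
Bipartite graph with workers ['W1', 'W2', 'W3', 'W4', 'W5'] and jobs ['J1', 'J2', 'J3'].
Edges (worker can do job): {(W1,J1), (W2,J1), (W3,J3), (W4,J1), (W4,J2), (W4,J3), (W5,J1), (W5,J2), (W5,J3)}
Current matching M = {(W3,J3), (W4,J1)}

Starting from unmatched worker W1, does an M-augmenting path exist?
Yes: W1 → J1 → W4 → J2

An M-augmenting path alternates non-matching / matching edges, starting and ending at unmatched vertices.
Path: W1 → J1 → W4 → J2
(J2 is unmatched in M, so the path is augmenting.)
Flipping edges along this path would increase |M| from 2 to 3.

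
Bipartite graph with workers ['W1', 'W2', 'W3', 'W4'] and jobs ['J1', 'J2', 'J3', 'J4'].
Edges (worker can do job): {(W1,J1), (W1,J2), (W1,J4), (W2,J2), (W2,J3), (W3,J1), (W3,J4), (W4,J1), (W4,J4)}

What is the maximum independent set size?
Maximum independent set = 4

By König's theorem:
- Min vertex cover = Max matching = 4
- Max independent set = Total vertices - Min vertex cover
- Max independent set = 8 - 4 = 4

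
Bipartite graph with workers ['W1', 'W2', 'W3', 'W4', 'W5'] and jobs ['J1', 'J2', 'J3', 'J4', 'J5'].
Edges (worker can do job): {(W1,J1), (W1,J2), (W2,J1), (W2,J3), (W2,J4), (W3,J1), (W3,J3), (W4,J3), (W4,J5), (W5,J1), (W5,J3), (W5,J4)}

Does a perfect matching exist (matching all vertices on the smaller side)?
Yes, perfect matching exists (size 5)

Perfect matching: {(W1,J2), (W2,J4), (W3,J3), (W4,J5), (W5,J1)}
All 5 vertices on the smaller side are matched.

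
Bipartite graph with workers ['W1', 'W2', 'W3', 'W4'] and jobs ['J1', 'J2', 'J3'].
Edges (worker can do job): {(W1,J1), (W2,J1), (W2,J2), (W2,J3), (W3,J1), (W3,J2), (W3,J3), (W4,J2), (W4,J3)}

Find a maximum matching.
Matching: {(W2,J2), (W3,J1), (W4,J3)}

Maximum matching (size 3):
  W2 → J2
  W3 → J1
  W4 → J3

Each worker is assigned to at most one job, and each job to at most one worker.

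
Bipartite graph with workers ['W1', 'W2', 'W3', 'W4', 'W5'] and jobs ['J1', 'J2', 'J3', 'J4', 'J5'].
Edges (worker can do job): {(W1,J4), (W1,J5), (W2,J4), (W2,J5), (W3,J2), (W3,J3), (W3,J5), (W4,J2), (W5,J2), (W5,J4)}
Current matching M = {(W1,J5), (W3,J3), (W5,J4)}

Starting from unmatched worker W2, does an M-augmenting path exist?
Yes: W2 → J4 → W5 → J2

An M-augmenting path alternates non-matching / matching edges, starting and ending at unmatched vertices.
Path: W2 → J4 → W5 → J2
(J2 is unmatched in M, so the path is augmenting.)
Flipping edges along this path would increase |M| from 3 to 4.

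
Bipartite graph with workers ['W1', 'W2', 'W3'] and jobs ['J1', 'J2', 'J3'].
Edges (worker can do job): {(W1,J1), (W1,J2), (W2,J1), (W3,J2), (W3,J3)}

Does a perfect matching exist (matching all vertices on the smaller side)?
Yes, perfect matching exists (size 3)

Perfect matching: {(W1,J2), (W2,J1), (W3,J3)}
All 3 vertices on the smaller side are matched.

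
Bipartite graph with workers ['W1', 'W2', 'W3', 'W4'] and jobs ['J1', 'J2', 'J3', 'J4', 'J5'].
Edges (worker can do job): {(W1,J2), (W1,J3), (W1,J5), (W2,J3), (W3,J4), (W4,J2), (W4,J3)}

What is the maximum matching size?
Maximum matching size = 4

Maximum matching: {(W1,J5), (W2,J3), (W3,J4), (W4,J2)}
Size: 4

This assigns 4 workers to 4 distinct jobs.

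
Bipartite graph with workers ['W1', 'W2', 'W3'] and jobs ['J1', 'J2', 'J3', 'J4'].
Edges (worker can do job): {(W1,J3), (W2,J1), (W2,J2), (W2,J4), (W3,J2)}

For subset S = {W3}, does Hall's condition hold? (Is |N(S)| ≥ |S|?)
Yes: |N(S)| = 1, |S| = 1

Subset S = {W3}
Neighbors N(S) = {J2}

|N(S)| = 1, |S| = 1
Hall's condition: |N(S)| ≥ |S| is satisfied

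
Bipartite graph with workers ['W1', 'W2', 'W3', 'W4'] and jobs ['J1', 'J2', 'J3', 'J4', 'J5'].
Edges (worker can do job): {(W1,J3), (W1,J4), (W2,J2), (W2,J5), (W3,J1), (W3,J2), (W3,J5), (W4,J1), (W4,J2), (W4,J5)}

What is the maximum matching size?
Maximum matching size = 4

Maximum matching: {(W1,J3), (W2,J5), (W3,J1), (W4,J2)}
Size: 4

This assigns 4 workers to 4 distinct jobs.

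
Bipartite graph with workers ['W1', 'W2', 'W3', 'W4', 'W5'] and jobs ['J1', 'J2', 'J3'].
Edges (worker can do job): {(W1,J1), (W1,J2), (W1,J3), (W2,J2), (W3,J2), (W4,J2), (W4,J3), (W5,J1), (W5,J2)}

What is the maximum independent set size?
Maximum independent set = 5

By König's theorem:
- Min vertex cover = Max matching = 3
- Max independent set = Total vertices - Min vertex cover
- Max independent set = 8 - 3 = 5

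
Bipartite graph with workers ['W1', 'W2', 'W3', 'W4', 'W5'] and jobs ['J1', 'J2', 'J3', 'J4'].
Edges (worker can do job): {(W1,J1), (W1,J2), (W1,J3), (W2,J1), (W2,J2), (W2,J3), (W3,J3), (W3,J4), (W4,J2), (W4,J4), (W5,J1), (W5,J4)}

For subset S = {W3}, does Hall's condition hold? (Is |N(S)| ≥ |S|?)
Yes: |N(S)| = 2, |S| = 1

Subset S = {W3}
Neighbors N(S) = {J3, J4}

|N(S)| = 2, |S| = 1
Hall's condition: |N(S)| ≥ |S| is satisfied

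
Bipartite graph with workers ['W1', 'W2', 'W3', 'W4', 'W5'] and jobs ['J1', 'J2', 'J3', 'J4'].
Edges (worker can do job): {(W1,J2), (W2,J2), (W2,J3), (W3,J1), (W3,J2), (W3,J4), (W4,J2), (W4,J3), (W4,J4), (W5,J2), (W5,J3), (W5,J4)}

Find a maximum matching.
Matching: {(W1,J2), (W3,J1), (W4,J4), (W5,J3)}

Maximum matching (size 4):
  W1 → J2
  W3 → J1
  W4 → J4
  W5 → J3

Each worker is assigned to at most one job, and each job to at most one worker.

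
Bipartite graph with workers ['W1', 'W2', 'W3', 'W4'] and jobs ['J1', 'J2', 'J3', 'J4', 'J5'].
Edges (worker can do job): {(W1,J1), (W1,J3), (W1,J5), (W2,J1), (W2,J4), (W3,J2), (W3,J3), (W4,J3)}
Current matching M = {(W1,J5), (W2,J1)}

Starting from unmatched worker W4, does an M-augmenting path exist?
Yes: W4 → J3

An M-augmenting path alternates non-matching / matching edges, starting and ending at unmatched vertices.
Path: W4 → J3
(J3 is unmatched in M, so the path is augmenting.)
Flipping edges along this path would increase |M| from 2 to 3.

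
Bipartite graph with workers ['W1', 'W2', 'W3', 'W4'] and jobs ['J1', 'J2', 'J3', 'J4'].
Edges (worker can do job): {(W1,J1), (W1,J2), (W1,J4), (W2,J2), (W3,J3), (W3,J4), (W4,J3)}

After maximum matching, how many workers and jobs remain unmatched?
Unmatched: 0 workers, 0 jobs

Maximum matching size: 4
Workers: 4 total, 4 matched, 0 unmatched
Jobs: 4 total, 4 matched, 0 unmatched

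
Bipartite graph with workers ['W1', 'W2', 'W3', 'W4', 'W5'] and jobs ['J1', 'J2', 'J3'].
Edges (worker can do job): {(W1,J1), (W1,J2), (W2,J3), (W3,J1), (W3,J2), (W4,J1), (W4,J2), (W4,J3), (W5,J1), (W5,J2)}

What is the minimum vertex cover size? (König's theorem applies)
Minimum vertex cover size = 3

By König's theorem: in bipartite graphs,
min vertex cover = max matching = 3

Maximum matching has size 3, so minimum vertex cover also has size 3.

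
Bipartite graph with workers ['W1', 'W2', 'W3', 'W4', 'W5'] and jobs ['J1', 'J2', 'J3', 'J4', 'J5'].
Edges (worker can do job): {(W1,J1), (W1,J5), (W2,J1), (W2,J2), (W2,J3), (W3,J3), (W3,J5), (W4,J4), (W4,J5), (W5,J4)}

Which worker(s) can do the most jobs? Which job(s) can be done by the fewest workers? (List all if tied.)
Most versatile: W2 (3 jobs); Least covered: J2 (1 workers)

Worker degrees (jobs they can do): W1:2, W2:3, W3:2, W4:2, W5:1
Job degrees (workers who can do it): J1:2, J2:1, J3:2, J4:2, J5:3

Maximum worker degree is 3, achieved by: W2
Minimum job degree is 1, achieved by: J2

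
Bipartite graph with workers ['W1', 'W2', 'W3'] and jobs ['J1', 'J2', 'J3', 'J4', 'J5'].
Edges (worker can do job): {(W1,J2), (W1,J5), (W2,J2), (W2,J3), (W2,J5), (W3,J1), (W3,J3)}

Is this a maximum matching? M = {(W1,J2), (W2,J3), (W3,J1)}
Yes, size 3 is maximum

Proposed matching has size 3.
Maximum matching size for this graph: 3.

This is a maximum matching.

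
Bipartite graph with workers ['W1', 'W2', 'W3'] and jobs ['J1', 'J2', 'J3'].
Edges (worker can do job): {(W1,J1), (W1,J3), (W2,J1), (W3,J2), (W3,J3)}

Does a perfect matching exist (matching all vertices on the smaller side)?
Yes, perfect matching exists (size 3)

Perfect matching: {(W1,J3), (W2,J1), (W3,J2)}
All 3 vertices on the smaller side are matched.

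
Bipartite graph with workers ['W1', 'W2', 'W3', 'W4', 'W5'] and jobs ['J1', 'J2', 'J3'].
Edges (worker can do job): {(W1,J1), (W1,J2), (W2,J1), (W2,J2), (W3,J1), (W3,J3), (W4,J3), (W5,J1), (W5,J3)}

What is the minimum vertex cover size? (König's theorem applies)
Minimum vertex cover size = 3

By König's theorem: in bipartite graphs,
min vertex cover = max matching = 3

Maximum matching has size 3, so minimum vertex cover also has size 3.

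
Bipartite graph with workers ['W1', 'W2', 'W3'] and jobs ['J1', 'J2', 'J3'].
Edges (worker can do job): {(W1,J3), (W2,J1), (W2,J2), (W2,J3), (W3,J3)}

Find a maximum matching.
Matching: {(W2,J2), (W3,J3)}

Maximum matching (size 2):
  W2 → J2
  W3 → J3

Each worker is assigned to at most one job, and each job to at most one worker.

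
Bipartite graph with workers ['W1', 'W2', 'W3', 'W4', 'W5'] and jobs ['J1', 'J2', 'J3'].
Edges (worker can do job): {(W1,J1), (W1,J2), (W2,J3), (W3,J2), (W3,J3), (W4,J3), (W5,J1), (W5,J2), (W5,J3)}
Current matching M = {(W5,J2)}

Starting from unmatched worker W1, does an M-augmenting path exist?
Yes: W1 → J2 → W5 → J1

An M-augmenting path alternates non-matching / matching edges, starting and ending at unmatched vertices.
Path: W1 → J2 → W5 → J1
(J1 is unmatched in M, so the path is augmenting.)
Flipping edges along this path would increase |M| from 1 to 2.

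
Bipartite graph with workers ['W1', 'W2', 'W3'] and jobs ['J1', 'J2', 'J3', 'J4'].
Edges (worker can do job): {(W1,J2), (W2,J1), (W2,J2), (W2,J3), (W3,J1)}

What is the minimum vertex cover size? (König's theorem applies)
Minimum vertex cover size = 3

By König's theorem: in bipartite graphs,
min vertex cover = max matching = 3

Maximum matching has size 3, so minimum vertex cover also has size 3.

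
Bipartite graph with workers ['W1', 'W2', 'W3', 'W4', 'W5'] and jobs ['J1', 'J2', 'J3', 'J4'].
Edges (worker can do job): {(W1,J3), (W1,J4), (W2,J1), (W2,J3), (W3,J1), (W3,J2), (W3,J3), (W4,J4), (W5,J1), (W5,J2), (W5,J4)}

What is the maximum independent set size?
Maximum independent set = 5

By König's theorem:
- Min vertex cover = Max matching = 4
- Max independent set = Total vertices - Min vertex cover
- Max independent set = 9 - 4 = 5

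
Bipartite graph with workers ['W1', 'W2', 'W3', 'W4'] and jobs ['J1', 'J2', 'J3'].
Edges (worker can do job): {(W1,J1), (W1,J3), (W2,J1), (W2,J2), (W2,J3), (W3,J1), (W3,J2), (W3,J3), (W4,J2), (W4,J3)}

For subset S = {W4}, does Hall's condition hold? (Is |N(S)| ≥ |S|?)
Yes: |N(S)| = 2, |S| = 1

Subset S = {W4}
Neighbors N(S) = {J2, J3}

|N(S)| = 2, |S| = 1
Hall's condition: |N(S)| ≥ |S| is satisfied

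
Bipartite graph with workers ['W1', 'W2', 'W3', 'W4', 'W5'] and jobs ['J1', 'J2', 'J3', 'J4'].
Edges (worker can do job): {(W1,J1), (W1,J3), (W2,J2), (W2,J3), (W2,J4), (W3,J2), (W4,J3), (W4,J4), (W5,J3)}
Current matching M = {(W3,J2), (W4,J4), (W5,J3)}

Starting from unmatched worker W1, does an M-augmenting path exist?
Yes: W1 → J1

An M-augmenting path alternates non-matching / matching edges, starting and ending at unmatched vertices.
Path: W1 → J1
(J1 is unmatched in M, so the path is augmenting.)
Flipping edges along this path would increase |M| from 3 to 4.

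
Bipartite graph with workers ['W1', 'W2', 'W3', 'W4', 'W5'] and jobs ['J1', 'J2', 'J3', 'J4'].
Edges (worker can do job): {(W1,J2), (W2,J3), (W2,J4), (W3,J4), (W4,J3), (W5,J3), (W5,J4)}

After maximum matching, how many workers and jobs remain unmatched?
Unmatched: 2 workers, 1 jobs

Maximum matching size: 3
Workers: 5 total, 3 matched, 2 unmatched
Jobs: 4 total, 3 matched, 1 unmatched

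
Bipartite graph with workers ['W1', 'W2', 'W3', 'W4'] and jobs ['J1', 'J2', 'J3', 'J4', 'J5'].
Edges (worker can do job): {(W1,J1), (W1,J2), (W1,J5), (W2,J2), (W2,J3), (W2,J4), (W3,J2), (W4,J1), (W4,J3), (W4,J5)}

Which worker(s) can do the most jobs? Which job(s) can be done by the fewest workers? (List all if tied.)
Most versatile: W1, W2, W4 (3 jobs); Least covered: J4 (1 workers)

Worker degrees (jobs they can do): W1:3, W2:3, W3:1, W4:3
Job degrees (workers who can do it): J1:2, J2:3, J3:2, J4:1, J5:2

Maximum worker degree is 3, achieved by: W1, W2, W4
Minimum job degree is 1, achieved by: J4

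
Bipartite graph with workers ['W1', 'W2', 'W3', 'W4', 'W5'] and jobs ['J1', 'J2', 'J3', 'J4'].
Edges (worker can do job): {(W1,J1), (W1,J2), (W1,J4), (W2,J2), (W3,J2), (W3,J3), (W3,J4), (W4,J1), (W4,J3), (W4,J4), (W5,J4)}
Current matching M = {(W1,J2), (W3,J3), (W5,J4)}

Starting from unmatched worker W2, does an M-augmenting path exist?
Yes: W2 → J2 → W1 → J1

An M-augmenting path alternates non-matching / matching edges, starting and ending at unmatched vertices.
Path: W2 → J2 → W1 → J1
(J1 is unmatched in M, so the path is augmenting.)
Flipping edges along this path would increase |M| from 3 to 4.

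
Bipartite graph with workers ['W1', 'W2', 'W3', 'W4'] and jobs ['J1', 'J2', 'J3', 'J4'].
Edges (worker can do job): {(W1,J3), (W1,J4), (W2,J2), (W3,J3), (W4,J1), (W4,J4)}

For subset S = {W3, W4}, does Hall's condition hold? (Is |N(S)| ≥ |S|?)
Yes: |N(S)| = 3, |S| = 2

Subset S = {W3, W4}
Neighbors N(S) = {J1, J3, J4}

|N(S)| = 3, |S| = 2
Hall's condition: |N(S)| ≥ |S| is satisfied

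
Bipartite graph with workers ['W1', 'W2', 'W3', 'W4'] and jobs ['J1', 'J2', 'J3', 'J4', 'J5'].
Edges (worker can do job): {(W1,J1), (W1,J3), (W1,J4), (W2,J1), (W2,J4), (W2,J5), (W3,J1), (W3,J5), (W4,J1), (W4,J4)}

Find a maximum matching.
Matching: {(W1,J3), (W2,J1), (W3,J5), (W4,J4)}

Maximum matching (size 4):
  W1 → J3
  W2 → J1
  W3 → J5
  W4 → J4

Each worker is assigned to at most one job, and each job to at most one worker.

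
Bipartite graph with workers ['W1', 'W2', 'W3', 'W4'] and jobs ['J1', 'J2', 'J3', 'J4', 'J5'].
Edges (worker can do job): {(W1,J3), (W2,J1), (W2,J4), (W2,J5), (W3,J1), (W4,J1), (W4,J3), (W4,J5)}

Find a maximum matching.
Matching: {(W1,J3), (W2,J4), (W3,J1), (W4,J5)}

Maximum matching (size 4):
  W1 → J3
  W2 → J4
  W3 → J1
  W4 → J5

Each worker is assigned to at most one job, and each job to at most one worker.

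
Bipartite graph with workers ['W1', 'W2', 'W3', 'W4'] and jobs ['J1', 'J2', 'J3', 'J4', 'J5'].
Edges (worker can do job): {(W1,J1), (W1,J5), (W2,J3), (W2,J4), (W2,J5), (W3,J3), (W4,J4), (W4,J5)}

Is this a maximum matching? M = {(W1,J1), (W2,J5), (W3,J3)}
No, size 3 is not maximum

Proposed matching has size 3.
Maximum matching size for this graph: 4.

This is NOT maximum - can be improved to size 4.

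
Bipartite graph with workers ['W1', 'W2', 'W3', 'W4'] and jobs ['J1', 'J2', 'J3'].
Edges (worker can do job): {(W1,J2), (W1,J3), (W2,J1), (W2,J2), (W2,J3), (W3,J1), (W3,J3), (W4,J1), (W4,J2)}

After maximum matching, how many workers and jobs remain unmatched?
Unmatched: 1 workers, 0 jobs

Maximum matching size: 3
Workers: 4 total, 3 matched, 1 unmatched
Jobs: 3 total, 3 matched, 0 unmatched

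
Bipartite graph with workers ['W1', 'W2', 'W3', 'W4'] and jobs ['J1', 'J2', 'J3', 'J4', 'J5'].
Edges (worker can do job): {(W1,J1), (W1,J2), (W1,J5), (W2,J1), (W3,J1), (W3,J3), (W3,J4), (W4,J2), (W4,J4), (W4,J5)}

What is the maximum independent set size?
Maximum independent set = 5

By König's theorem:
- Min vertex cover = Max matching = 4
- Max independent set = Total vertices - Min vertex cover
- Max independent set = 9 - 4 = 5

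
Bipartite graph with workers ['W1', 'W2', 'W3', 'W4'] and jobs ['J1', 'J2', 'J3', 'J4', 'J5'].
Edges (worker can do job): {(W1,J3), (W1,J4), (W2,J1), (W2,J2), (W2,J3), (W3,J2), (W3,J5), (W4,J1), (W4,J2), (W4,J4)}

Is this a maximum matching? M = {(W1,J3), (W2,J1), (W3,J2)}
No, size 3 is not maximum

Proposed matching has size 3.
Maximum matching size for this graph: 4.

This is NOT maximum - can be improved to size 4.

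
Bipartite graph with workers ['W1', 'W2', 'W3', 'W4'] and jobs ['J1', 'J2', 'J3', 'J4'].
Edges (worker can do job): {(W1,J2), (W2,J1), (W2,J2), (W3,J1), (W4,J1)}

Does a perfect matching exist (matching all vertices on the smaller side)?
No, maximum matching has size 2 < 4

Maximum matching has size 2, need 4 for perfect matching.
Unmatched workers: ['W3', 'W2']
Unmatched jobs: ['J3', 'J4']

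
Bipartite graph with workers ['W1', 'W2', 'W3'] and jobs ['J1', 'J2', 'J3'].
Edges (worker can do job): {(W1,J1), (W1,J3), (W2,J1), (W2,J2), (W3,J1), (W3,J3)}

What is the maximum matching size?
Maximum matching size = 3

Maximum matching: {(W1,J3), (W2,J2), (W3,J1)}
Size: 3

This assigns 3 workers to 3 distinct jobs.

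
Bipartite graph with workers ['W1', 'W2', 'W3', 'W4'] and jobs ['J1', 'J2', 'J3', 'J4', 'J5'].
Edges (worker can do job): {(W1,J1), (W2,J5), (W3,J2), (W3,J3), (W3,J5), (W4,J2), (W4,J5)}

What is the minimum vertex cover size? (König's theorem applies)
Minimum vertex cover size = 4

By König's theorem: in bipartite graphs,
min vertex cover = max matching = 4

Maximum matching has size 4, so minimum vertex cover also has size 4.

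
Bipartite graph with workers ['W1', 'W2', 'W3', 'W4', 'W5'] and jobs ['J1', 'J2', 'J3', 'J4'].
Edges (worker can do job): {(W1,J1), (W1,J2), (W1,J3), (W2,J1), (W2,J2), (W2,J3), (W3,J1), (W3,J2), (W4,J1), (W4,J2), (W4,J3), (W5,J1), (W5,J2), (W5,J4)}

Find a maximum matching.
Matching: {(W1,J1), (W3,J2), (W4,J3), (W5,J4)}

Maximum matching (size 4):
  W1 → J1
  W3 → J2
  W4 → J3
  W5 → J4

Each worker is assigned to at most one job, and each job to at most one worker.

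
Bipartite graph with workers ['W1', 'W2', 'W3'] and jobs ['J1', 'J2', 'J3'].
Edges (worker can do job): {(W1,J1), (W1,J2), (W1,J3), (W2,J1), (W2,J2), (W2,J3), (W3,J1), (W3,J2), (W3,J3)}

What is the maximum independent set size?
Maximum independent set = 3

By König's theorem:
- Min vertex cover = Max matching = 3
- Max independent set = Total vertices - Min vertex cover
- Max independent set = 6 - 3 = 3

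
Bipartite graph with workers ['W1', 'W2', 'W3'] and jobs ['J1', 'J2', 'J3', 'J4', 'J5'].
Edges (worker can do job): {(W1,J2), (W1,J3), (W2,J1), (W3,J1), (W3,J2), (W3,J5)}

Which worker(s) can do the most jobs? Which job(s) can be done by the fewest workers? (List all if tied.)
Most versatile: W3 (3 jobs); Least covered: J4 (0 workers)

Worker degrees (jobs they can do): W1:2, W2:1, W3:3
Job degrees (workers who can do it): J1:2, J2:2, J3:1, J4:0, J5:1

Maximum worker degree is 3, achieved by: W3
Minimum job degree is 0, achieved by: J4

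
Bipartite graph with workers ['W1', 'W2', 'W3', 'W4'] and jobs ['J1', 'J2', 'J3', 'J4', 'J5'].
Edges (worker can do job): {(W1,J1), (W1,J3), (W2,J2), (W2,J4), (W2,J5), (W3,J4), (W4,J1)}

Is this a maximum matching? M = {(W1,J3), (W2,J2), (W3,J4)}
No, size 3 is not maximum

Proposed matching has size 3.
Maximum matching size for this graph: 4.

This is NOT maximum - can be improved to size 4.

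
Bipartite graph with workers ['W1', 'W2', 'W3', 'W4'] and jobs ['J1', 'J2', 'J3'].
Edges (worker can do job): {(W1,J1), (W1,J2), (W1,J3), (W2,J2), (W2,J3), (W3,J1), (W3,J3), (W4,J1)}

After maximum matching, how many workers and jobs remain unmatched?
Unmatched: 1 workers, 0 jobs

Maximum matching size: 3
Workers: 4 total, 3 matched, 1 unmatched
Jobs: 3 total, 3 matched, 0 unmatched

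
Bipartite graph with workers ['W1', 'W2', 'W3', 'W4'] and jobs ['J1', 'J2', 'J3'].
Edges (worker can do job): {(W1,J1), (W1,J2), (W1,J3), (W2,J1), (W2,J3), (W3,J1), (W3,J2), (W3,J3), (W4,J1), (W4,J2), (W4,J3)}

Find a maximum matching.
Matching: {(W1,J2), (W3,J3), (W4,J1)}

Maximum matching (size 3):
  W1 → J2
  W3 → J3
  W4 → J1

Each worker is assigned to at most one job, and each job to at most one worker.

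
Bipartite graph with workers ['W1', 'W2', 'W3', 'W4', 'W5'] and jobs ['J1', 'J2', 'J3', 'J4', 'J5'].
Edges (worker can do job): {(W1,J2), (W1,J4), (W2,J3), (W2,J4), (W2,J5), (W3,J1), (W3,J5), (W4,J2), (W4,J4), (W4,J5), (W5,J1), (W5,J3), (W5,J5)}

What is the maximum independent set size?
Maximum independent set = 5

By König's theorem:
- Min vertex cover = Max matching = 5
- Max independent set = Total vertices - Min vertex cover
- Max independent set = 10 - 5 = 5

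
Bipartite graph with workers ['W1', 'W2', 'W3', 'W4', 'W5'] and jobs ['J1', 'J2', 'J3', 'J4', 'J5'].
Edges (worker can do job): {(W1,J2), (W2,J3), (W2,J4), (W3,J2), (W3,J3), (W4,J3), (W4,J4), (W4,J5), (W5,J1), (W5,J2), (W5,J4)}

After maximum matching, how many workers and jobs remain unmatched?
Unmatched: 0 workers, 0 jobs

Maximum matching size: 5
Workers: 5 total, 5 matched, 0 unmatched
Jobs: 5 total, 5 matched, 0 unmatched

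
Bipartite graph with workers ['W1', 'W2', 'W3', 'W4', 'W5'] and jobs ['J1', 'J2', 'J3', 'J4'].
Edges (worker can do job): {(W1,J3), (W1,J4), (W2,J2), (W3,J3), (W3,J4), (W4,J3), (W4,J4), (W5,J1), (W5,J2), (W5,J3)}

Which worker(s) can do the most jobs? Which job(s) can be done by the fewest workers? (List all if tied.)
Most versatile: W5 (3 jobs); Least covered: J1 (1 workers)

Worker degrees (jobs they can do): W1:2, W2:1, W3:2, W4:2, W5:3
Job degrees (workers who can do it): J1:1, J2:2, J3:4, J4:3

Maximum worker degree is 3, achieved by: W5
Minimum job degree is 1, achieved by: J1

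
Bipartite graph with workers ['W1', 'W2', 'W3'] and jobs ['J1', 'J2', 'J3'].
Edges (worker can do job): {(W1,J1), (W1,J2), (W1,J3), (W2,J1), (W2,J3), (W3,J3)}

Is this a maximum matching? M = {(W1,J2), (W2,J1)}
No, size 2 is not maximum

Proposed matching has size 2.
Maximum matching size for this graph: 3.

This is NOT maximum - can be improved to size 3.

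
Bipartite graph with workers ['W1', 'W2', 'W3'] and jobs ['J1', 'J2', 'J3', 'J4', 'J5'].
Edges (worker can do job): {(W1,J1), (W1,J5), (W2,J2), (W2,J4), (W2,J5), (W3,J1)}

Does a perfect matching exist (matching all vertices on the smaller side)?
Yes, perfect matching exists (size 3)

Perfect matching: {(W1,J5), (W2,J4), (W3,J1)}
All 3 vertices on the smaller side are matched.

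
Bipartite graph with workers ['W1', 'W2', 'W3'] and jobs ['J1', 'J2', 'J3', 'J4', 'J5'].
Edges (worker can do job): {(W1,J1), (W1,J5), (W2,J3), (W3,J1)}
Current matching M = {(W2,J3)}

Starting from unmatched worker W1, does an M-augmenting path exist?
Yes: W1 → J1

An M-augmenting path alternates non-matching / matching edges, starting and ending at unmatched vertices.
Path: W1 → J1
(J1 is unmatched in M, so the path is augmenting.)
Flipping edges along this path would increase |M| from 1 to 2.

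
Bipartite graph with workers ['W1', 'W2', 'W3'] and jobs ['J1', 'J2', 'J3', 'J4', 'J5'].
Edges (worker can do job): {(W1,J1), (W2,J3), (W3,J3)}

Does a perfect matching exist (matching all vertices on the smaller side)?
No, maximum matching has size 2 < 3

Maximum matching has size 2, need 3 for perfect matching.
Unmatched workers: ['W2']
Unmatched jobs: ['J5', 'J2', 'J4']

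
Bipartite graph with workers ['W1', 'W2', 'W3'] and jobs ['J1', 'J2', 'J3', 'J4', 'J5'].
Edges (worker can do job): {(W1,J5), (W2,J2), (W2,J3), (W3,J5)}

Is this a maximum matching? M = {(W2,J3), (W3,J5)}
Yes, size 2 is maximum

Proposed matching has size 2.
Maximum matching size for this graph: 2.

This is a maximum matching.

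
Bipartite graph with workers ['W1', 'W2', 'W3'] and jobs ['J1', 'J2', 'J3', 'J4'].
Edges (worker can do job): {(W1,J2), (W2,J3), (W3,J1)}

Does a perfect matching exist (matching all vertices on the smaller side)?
Yes, perfect matching exists (size 3)

Perfect matching: {(W1,J2), (W2,J3), (W3,J1)}
All 3 vertices on the smaller side are matched.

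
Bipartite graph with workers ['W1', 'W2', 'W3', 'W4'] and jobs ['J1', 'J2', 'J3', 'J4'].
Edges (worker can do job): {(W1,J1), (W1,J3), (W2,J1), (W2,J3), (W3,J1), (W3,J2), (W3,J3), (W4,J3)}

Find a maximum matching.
Matching: {(W1,J1), (W3,J2), (W4,J3)}

Maximum matching (size 3):
  W1 → J1
  W3 → J2
  W4 → J3

Each worker is assigned to at most one job, and each job to at most one worker.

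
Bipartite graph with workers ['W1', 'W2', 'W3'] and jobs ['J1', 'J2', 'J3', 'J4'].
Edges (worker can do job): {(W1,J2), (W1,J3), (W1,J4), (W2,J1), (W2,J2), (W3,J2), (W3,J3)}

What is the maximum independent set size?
Maximum independent set = 4

By König's theorem:
- Min vertex cover = Max matching = 3
- Max independent set = Total vertices - Min vertex cover
- Max independent set = 7 - 3 = 4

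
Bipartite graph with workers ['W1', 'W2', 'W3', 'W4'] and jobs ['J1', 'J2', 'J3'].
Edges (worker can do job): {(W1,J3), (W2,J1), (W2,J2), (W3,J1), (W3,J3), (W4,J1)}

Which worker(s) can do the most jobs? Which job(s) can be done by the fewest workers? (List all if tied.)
Most versatile: W2, W3 (2 jobs); Least covered: J2 (1 workers)

Worker degrees (jobs they can do): W1:1, W2:2, W3:2, W4:1
Job degrees (workers who can do it): J1:3, J2:1, J3:2

Maximum worker degree is 2, achieved by: W2, W3
Minimum job degree is 1, achieved by: J2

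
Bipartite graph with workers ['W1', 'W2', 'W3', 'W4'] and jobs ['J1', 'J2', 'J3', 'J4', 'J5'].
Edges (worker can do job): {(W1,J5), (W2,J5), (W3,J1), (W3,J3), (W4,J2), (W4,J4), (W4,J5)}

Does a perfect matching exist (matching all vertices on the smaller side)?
No, maximum matching has size 3 < 4

Maximum matching has size 3, need 4 for perfect matching.
Unmatched workers: ['W2']
Unmatched jobs: ['J3', 'J4']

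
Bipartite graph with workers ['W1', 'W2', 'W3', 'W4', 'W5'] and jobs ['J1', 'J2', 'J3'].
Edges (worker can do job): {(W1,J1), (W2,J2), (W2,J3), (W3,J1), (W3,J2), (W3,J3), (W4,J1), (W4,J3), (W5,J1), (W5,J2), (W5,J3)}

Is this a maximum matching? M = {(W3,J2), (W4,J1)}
No, size 2 is not maximum

Proposed matching has size 2.
Maximum matching size for this graph: 3.

This is NOT maximum - can be improved to size 3.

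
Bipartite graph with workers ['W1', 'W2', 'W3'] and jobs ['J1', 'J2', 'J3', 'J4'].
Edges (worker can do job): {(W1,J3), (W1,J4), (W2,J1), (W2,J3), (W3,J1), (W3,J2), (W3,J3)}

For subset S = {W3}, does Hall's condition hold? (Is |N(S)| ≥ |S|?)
Yes: |N(S)| = 3, |S| = 1

Subset S = {W3}
Neighbors N(S) = {J1, J2, J3}

|N(S)| = 3, |S| = 1
Hall's condition: |N(S)| ≥ |S| is satisfied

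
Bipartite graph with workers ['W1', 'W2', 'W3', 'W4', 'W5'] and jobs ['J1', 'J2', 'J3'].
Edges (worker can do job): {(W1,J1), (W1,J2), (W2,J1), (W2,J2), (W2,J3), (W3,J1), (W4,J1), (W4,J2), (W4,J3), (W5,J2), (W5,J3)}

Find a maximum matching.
Matching: {(W3,J1), (W4,J2), (W5,J3)}

Maximum matching (size 3):
  W3 → J1
  W4 → J2
  W5 → J3

Each worker is assigned to at most one job, and each job to at most one worker.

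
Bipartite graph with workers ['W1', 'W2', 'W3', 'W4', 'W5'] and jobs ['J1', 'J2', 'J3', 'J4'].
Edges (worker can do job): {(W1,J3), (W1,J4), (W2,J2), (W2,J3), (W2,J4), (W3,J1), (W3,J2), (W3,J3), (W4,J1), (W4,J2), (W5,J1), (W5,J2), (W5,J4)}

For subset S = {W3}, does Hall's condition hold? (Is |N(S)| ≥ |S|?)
Yes: |N(S)| = 3, |S| = 1

Subset S = {W3}
Neighbors N(S) = {J1, J2, J3}

|N(S)| = 3, |S| = 1
Hall's condition: |N(S)| ≥ |S| is satisfied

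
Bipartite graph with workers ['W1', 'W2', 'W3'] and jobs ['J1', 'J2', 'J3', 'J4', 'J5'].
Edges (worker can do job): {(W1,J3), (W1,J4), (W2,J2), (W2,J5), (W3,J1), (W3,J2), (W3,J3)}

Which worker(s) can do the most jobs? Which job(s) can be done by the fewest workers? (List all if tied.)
Most versatile: W3 (3 jobs); Least covered: J1, J4, J5 (1 workers)

Worker degrees (jobs they can do): W1:2, W2:2, W3:3
Job degrees (workers who can do it): J1:1, J2:2, J3:2, J4:1, J5:1

Maximum worker degree is 3, achieved by: W3
Minimum job degree is 1, achieved by: J1, J4, J5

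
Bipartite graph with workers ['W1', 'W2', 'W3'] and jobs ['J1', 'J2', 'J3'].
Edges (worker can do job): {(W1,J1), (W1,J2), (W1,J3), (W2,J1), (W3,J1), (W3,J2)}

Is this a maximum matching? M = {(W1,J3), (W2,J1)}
No, size 2 is not maximum

Proposed matching has size 2.
Maximum matching size for this graph: 3.

This is NOT maximum - can be improved to size 3.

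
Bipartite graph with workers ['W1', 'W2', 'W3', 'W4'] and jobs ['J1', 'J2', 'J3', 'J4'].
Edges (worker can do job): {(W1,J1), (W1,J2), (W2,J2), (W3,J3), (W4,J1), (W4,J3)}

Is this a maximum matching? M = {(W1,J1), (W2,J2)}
No, size 2 is not maximum

Proposed matching has size 2.
Maximum matching size for this graph: 3.

This is NOT maximum - can be improved to size 3.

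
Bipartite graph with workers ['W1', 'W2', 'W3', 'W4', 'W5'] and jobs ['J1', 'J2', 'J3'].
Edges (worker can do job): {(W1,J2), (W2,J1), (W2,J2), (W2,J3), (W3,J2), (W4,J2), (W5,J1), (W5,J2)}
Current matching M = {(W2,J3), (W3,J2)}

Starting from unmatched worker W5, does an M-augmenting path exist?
Yes: W5 → J1

An M-augmenting path alternates non-matching / matching edges, starting and ending at unmatched vertices.
Path: W5 → J1
(J1 is unmatched in M, so the path is augmenting.)
Flipping edges along this path would increase |M| from 2 to 3.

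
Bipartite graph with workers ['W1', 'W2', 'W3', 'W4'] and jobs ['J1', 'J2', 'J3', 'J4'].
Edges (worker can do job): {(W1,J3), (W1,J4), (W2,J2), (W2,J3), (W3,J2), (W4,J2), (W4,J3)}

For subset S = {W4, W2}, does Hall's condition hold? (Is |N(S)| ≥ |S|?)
Yes: |N(S)| = 2, |S| = 2

Subset S = {W4, W2}
Neighbors N(S) = {J2, J3}

|N(S)| = 2, |S| = 2
Hall's condition: |N(S)| ≥ |S| is satisfied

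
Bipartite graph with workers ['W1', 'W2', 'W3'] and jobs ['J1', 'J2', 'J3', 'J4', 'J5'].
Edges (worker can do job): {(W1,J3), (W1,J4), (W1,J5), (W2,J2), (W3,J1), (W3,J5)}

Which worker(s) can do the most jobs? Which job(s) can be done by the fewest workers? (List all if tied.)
Most versatile: W1 (3 jobs); Least covered: J1, J2, J3, J4 (1 workers)

Worker degrees (jobs they can do): W1:3, W2:1, W3:2
Job degrees (workers who can do it): J1:1, J2:1, J3:1, J4:1, J5:2

Maximum worker degree is 3, achieved by: W1
Minimum job degree is 1, achieved by: J1, J2, J3, J4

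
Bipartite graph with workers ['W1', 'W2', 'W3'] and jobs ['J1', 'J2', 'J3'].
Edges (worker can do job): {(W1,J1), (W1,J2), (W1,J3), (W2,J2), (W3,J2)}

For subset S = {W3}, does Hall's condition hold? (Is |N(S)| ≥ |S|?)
Yes: |N(S)| = 1, |S| = 1

Subset S = {W3}
Neighbors N(S) = {J2}

|N(S)| = 1, |S| = 1
Hall's condition: |N(S)| ≥ |S| is satisfied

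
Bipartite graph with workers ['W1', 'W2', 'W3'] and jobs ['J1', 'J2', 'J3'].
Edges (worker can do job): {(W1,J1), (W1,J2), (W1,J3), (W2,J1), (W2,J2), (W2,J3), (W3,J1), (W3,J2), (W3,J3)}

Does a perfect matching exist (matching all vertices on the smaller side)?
Yes, perfect matching exists (size 3)

Perfect matching: {(W1,J1), (W2,J3), (W3,J2)}
All 3 vertices on the smaller side are matched.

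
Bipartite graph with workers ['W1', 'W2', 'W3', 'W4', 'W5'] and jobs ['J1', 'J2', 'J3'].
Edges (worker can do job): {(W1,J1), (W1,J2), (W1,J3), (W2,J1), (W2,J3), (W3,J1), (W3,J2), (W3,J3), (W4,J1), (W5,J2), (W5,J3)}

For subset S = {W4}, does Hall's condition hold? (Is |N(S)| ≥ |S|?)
Yes: |N(S)| = 1, |S| = 1

Subset S = {W4}
Neighbors N(S) = {J1}

|N(S)| = 1, |S| = 1
Hall's condition: |N(S)| ≥ |S| is satisfied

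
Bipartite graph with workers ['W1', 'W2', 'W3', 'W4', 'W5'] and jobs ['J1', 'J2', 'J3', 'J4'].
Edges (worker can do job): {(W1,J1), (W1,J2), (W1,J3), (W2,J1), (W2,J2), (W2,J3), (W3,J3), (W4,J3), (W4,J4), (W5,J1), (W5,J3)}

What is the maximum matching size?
Maximum matching size = 4

Maximum matching: {(W1,J2), (W3,J3), (W4,J4), (W5,J1)}
Size: 4

This assigns 4 workers to 4 distinct jobs.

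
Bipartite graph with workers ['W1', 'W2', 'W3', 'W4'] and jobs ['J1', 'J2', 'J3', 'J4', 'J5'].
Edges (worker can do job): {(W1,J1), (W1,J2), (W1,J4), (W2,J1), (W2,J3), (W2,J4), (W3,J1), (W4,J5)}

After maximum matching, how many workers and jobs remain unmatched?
Unmatched: 0 workers, 1 jobs

Maximum matching size: 4
Workers: 4 total, 4 matched, 0 unmatched
Jobs: 5 total, 4 matched, 1 unmatched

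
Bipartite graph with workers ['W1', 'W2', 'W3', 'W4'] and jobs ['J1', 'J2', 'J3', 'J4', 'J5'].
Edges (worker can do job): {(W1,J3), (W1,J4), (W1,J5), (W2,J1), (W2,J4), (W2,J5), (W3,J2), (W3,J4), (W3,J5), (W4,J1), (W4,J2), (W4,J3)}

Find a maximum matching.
Matching: {(W1,J4), (W2,J1), (W3,J5), (W4,J2)}

Maximum matching (size 4):
  W1 → J4
  W2 → J1
  W3 → J5
  W4 → J2

Each worker is assigned to at most one job, and each job to at most one worker.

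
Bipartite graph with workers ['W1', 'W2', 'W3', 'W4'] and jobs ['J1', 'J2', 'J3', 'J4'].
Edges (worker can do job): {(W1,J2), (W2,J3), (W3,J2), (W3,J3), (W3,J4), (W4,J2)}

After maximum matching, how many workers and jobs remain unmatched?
Unmatched: 1 workers, 1 jobs

Maximum matching size: 3
Workers: 4 total, 3 matched, 1 unmatched
Jobs: 4 total, 3 matched, 1 unmatched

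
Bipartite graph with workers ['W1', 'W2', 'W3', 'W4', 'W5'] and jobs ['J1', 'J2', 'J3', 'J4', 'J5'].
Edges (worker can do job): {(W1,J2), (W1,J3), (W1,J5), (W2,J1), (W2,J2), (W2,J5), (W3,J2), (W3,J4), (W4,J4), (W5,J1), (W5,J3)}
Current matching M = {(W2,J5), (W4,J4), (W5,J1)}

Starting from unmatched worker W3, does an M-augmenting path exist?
Yes: W3 → J2

An M-augmenting path alternates non-matching / matching edges, starting and ending at unmatched vertices.
Path: W3 → J2
(J2 is unmatched in M, so the path is augmenting.)
Flipping edges along this path would increase |M| from 3 to 4.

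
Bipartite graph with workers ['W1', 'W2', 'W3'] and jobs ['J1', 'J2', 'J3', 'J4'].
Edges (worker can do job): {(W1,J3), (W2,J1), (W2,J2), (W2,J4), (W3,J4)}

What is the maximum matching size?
Maximum matching size = 3

Maximum matching: {(W1,J3), (W2,J2), (W3,J4)}
Size: 3

This assigns 3 workers to 3 distinct jobs.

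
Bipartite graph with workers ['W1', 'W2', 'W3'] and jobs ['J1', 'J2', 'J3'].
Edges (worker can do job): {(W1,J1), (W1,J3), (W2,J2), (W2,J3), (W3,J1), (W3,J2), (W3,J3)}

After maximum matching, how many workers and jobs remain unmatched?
Unmatched: 0 workers, 0 jobs

Maximum matching size: 3
Workers: 3 total, 3 matched, 0 unmatched
Jobs: 3 total, 3 matched, 0 unmatched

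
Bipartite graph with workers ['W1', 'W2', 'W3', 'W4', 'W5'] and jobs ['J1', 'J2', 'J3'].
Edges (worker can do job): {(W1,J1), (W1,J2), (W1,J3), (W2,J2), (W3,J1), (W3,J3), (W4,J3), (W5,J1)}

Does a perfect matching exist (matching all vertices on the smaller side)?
Yes, perfect matching exists (size 3)

Perfect matching: {(W1,J2), (W3,J3), (W5,J1)}
All 3 vertices on the smaller side are matched.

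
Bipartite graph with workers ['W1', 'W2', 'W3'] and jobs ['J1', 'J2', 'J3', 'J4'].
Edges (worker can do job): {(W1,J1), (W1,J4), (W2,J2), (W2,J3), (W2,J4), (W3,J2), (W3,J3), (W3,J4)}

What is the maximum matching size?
Maximum matching size = 3

Maximum matching: {(W1,J4), (W2,J3), (W3,J2)}
Size: 3

This assigns 3 workers to 3 distinct jobs.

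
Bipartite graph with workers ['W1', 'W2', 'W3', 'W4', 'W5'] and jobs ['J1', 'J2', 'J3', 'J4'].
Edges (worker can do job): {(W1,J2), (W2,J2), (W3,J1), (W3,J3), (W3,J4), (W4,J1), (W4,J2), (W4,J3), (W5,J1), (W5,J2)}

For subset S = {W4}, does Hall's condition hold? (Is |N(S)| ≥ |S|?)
Yes: |N(S)| = 3, |S| = 1

Subset S = {W4}
Neighbors N(S) = {J1, J2, J3}

|N(S)| = 3, |S| = 1
Hall's condition: |N(S)| ≥ |S| is satisfied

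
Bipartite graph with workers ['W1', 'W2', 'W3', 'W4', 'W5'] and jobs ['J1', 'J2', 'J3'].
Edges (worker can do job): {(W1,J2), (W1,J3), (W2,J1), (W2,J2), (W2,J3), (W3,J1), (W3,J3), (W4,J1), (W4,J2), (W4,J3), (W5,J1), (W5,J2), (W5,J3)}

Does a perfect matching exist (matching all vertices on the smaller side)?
Yes, perfect matching exists (size 3)

Perfect matching: {(W3,J3), (W4,J2), (W5,J1)}
All 3 vertices on the smaller side are matched.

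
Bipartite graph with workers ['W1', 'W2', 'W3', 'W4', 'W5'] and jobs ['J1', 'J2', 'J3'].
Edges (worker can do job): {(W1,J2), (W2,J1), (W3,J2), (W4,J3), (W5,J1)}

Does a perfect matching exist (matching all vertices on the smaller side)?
Yes, perfect matching exists (size 3)

Perfect matching: {(W3,J2), (W4,J3), (W5,J1)}
All 3 vertices on the smaller side are matched.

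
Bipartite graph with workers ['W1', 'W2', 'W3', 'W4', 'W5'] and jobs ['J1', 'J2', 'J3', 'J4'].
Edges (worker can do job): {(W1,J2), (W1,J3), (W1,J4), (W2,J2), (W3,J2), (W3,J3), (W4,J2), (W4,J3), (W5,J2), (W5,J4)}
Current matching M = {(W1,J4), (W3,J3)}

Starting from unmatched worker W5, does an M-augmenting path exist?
Yes: W5 → J2

An M-augmenting path alternates non-matching / matching edges, starting and ending at unmatched vertices.
Path: W5 → J2
(J2 is unmatched in M, so the path is augmenting.)
Flipping edges along this path would increase |M| from 2 to 3.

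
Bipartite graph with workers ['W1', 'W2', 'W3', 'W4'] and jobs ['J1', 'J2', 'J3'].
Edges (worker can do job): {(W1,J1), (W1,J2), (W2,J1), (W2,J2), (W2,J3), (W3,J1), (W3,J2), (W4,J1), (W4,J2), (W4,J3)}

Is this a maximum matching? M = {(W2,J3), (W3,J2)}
No, size 2 is not maximum

Proposed matching has size 2.
Maximum matching size for this graph: 3.

This is NOT maximum - can be improved to size 3.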